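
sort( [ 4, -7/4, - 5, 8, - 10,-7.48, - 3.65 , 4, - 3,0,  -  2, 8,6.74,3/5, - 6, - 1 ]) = [ - 10  , -7.48 , - 6,-5, - 3.65 , - 3, - 2, - 7/4 , - 1,  0, 3/5, 4 , 4,6.74, 8,8]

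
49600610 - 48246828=1353782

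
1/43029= 1/43029  =  0.00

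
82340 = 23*3580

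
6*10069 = 60414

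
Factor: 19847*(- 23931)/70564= - 2^( - 2)*3^2*13^(- 1)*23^( - 1 )*59^( - 1 )*89^1*223^1*2659^1= - 474958557/70564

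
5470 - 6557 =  - 1087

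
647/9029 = 647/9029  =  0.07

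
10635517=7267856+3367661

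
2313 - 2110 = 203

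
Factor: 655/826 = 2^( - 1 )* 5^1*7^( - 1 )*59^(  -  1 )*131^1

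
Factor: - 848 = - 2^4*53^1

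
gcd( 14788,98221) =1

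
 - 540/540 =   -  1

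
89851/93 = 966 +13/93 = 966.14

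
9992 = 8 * 1249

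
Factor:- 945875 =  - 5^3 * 7^1*23^1 * 47^1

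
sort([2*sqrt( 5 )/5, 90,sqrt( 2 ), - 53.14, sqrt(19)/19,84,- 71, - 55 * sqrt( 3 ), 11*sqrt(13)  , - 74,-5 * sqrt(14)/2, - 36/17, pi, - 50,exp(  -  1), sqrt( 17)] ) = [ - 55 * sqrt( 3 ), -74 , - 71 ,-53.14,- 50,-5 * sqrt(14) /2, -36/17,sqrt( 19 ) /19,exp( - 1),  2*sqrt(5)/5  ,  sqrt ( 2), pi, sqrt( 17) , 11*sqrt(13 ), 84, 90 ]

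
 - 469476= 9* (  -  52164 )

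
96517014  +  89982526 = 186499540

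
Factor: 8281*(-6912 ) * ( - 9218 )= 527622391296 = 2^9*3^3*7^2*11^1*13^2*419^1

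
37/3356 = 37/3356 =0.01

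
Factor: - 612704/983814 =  - 306352/491907 = - 2^4*3^(-1 )*13^( - 1 ) * 41^1*467^1 * 12613^(-1 )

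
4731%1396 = 543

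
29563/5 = 29563/5  =  5912.60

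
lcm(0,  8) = 0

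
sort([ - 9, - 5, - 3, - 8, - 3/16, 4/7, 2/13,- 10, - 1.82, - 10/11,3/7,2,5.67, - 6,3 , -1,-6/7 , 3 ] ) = [ - 10,-9, - 8,  -  6, - 5, - 3 , - 1.82, - 1,-10/11, - 6/7, - 3/16,2/13,3/7,4/7,2, 3, 3,5.67 ]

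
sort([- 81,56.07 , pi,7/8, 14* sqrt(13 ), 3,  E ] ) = [ - 81, 7/8, E, 3, pi,14 *sqrt( 13 ),56.07] 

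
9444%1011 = 345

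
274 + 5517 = 5791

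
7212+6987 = 14199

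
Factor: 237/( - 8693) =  -3^1* 79^1*8693^( - 1)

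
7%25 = 7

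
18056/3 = 18056/3  =  6018.67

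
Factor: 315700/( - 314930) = -410/409 =-2^1*5^1*41^1 * 409^(-1)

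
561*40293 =22604373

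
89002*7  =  623014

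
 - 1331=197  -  1528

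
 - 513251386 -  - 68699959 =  - 444551427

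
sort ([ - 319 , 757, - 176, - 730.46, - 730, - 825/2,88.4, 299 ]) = [-730.46, - 730, - 825/2, - 319,-176,88.4,299, 757]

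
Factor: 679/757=7^1 * 97^1*757^ ( -1) 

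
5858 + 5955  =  11813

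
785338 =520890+264448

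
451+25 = 476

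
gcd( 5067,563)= 563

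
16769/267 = 16769/267  =  62.81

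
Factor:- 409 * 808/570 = -2^2 * 3^( - 1)*5^(- 1) * 19^( - 1)*101^1*409^1  =  - 165236/285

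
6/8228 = 3/4114 = 0.00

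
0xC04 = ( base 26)4e8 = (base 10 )3076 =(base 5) 44301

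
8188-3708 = 4480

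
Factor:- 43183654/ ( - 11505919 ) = 2^1*421^1*51287^1  *  11505919^( - 1 ) 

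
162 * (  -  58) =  - 9396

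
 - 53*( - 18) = 954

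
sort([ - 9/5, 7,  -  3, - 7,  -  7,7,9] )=[ - 7, - 7,  -  3, - 9/5, 7, 7, 9]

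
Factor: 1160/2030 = 2^2 * 7^(-1 ) = 4/7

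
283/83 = 283/83 = 3.41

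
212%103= 6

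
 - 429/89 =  - 5+16/89 = - 4.82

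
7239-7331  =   -92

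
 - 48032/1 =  - 48032 = -48032.00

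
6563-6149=414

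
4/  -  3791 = - 1 + 3787/3791 = - 0.00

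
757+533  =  1290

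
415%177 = 61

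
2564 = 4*641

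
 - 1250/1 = -1250=   -  1250.00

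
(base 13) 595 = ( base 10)967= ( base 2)1111000111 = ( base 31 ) 106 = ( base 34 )SF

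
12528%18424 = 12528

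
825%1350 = 825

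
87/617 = 87/617=0.14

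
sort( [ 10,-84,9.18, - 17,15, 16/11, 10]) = [ - 84, - 17 , 16/11, 9.18 , 10  ,  10,15] 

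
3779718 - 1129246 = 2650472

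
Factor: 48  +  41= 89 = 89^1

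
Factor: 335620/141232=865/364 = 2^ ( - 2)*5^1*7^( - 1)*13^ (  -  1 )*173^1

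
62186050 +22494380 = 84680430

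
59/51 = 1+ 8/51 = 1.16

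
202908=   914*222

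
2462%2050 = 412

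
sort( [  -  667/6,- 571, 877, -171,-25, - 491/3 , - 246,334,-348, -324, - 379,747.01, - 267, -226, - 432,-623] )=[  -  623,-571, - 432, - 379, - 348, - 324, - 267, - 246, - 226, - 171, - 491/3 , - 667/6,- 25,334, 747.01,  877 ] 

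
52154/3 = 52154/3=17384.67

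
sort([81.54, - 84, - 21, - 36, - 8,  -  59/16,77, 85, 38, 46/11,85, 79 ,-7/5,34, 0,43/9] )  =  [ - 84, - 36, - 21,- 8, - 59/16, - 7/5, 0,46/11,43/9,34,38,77,  79,81.54 , 85,85 ] 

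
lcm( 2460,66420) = 66420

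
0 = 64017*0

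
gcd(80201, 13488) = 1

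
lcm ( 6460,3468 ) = 329460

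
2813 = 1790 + 1023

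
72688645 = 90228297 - 17539652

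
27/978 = 9/326 =0.03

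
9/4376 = 9/4376 = 0.00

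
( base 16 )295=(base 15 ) 2e1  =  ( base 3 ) 220111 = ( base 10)661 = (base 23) 15h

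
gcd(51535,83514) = 1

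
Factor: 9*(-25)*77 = - 17325 = -3^2*5^2*7^1*11^1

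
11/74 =11/74=0.15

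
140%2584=140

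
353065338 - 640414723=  - 287349385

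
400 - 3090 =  - 2690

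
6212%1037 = 1027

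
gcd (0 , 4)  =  4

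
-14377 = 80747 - 95124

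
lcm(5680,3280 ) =232880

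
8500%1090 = 870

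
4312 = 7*616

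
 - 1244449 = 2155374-3399823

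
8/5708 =2/1427= 0.00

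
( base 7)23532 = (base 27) 89o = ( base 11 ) 4645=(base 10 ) 6099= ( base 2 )1011111010011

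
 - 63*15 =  - 945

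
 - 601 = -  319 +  - 282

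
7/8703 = 7/8703 = 0.00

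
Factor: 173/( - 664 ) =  - 2^( - 3) * 83^( - 1)*173^1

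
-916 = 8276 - 9192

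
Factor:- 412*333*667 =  - 2^2*3^2 *23^1*29^1  *37^1*103^1= - 91509732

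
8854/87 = 101 +67/87 = 101.77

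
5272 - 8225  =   - 2953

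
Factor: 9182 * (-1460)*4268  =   - 2^5*5^1*11^1* 73^1 * 97^1* 4591^1 = - 57215612960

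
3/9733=3/9733 = 0.00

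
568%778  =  568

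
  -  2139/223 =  - 10 + 91/223 =- 9.59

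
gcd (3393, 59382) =9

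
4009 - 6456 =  - 2447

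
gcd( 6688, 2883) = 1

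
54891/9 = 6099 = 6099.00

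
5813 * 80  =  465040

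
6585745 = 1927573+4658172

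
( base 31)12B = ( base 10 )1034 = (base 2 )10000001010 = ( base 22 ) 230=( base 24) 1j2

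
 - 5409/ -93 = 1803/31 = 58.16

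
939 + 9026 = 9965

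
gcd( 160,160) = 160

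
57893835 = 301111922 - 243218087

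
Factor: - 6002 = -2^1*3001^1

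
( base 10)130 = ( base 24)5a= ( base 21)64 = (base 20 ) 6a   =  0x82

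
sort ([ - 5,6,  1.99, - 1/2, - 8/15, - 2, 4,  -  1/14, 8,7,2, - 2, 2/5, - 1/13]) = [-5, - 2, - 2 , - 8/15, - 1/2, - 1/13,-1/14,2/5, 1.99, 2,4,6,7,8] 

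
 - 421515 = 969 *( - 435)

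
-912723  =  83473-996196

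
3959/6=659 + 5/6=659.83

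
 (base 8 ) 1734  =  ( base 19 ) 2e0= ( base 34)T2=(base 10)988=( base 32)US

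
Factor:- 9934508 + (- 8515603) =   -  3^1*6150037^1 = - 18450111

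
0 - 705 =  - 705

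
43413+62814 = 106227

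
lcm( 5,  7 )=35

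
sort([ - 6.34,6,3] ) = [ - 6.34,3,6 ]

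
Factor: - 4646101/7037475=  -3^(-1)*5^( - 2)*101^1 * 103^( -1)*157^1 * 293^1 * 911^( - 1 )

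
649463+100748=750211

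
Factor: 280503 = 3^4 * 3463^1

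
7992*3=23976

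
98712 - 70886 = 27826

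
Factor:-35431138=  - 2^1*47^1*376927^1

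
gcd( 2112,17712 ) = 48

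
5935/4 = 5935/4 = 1483.75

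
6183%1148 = 443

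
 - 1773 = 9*( - 197) 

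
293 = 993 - 700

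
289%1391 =289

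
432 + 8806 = 9238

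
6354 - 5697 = 657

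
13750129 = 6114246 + 7635883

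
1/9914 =1/9914 = 0.00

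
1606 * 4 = 6424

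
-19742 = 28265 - 48007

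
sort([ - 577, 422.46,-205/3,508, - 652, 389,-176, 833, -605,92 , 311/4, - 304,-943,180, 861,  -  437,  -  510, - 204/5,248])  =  [- 943, - 652,-605 , - 577, - 510,-437, - 304, - 176, - 205/3, -204/5,311/4,92,180,248,389, 422.46,508,833 , 861]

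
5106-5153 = -47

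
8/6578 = 4/3289 = 0.00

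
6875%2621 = 1633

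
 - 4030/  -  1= 4030 + 0/1  =  4030.00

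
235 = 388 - 153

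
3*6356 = 19068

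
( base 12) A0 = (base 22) 5a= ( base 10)120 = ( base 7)231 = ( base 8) 170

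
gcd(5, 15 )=5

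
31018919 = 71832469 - 40813550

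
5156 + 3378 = 8534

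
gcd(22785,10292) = 31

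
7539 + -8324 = - 785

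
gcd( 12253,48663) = 1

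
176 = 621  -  445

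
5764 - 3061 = 2703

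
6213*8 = 49704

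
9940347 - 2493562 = 7446785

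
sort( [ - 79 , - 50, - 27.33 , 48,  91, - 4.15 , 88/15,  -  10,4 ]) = [ - 79, - 50, - 27.33, - 10,-4.15,  4,  88/15, 48 , 91 ] 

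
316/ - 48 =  - 7 + 5/12 = -6.58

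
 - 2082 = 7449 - 9531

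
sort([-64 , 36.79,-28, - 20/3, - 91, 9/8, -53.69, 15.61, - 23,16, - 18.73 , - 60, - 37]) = [ - 91, - 64,  -  60, -53.69,-37,  -  28, - 23, - 18.73, - 20/3, 9/8 , 15.61, 16,36.79 ] 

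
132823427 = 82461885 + 50361542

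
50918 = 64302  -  13384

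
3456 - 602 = 2854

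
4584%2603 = 1981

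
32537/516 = 63+29/516 = 63.06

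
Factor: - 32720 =- 2^4 *5^1 *409^1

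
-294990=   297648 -592638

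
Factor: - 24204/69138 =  - 2^1 * 3^( - 1)*23^( - 1)*167^ ( - 1 ) * 2017^1 = -4034/11523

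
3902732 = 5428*719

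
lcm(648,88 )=7128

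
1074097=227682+846415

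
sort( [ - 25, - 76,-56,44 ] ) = [ - 76, - 56,-25,44]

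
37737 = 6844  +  30893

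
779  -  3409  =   - 2630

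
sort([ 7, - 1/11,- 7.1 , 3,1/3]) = [ - 7.1,  -  1/11,1/3,3,7 ]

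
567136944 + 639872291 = 1207009235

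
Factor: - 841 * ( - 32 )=26912 = 2^5*29^2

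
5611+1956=7567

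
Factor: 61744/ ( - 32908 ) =-15436/8227  =  -2^2 *17^1*19^( - 1) * 227^1 * 433^( - 1)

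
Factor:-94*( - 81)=7614 = 2^1*3^4*47^1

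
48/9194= 24/4597 = 0.01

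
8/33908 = 2/8477 = 0.00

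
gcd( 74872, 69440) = 56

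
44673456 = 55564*804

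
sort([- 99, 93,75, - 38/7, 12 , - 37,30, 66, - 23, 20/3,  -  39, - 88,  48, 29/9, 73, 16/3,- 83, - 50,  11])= [-99, - 88, - 83, - 50, - 39, - 37, - 23, - 38/7, 29/9,16/3, 20/3,11, 12,30, 48 , 66, 73,75,93 ]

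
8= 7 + 1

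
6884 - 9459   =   - 2575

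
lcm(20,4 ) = 20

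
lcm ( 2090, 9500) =104500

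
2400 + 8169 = 10569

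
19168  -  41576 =  -  22408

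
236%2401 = 236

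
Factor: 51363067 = 7^1*37^1*198313^1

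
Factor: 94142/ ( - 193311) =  - 206/423 = -2^1*3^( - 2)*47^ (-1 )  *  103^1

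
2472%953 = 566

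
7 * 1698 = 11886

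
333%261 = 72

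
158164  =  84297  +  73867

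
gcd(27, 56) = 1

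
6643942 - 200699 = 6443243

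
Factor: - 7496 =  - 2^3*937^1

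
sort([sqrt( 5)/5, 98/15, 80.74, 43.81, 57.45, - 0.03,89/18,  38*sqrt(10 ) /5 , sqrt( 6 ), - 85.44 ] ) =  [ - 85.44,-0.03 , sqrt(5)/5,  sqrt (6),89/18, 98/15, 38*sqrt(10)/5  ,  43.81, 57.45, 80.74 ] 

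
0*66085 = 0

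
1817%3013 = 1817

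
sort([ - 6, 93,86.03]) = [ - 6,86.03 , 93]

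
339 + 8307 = 8646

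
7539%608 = 243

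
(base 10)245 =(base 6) 1045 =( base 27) 92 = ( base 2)11110101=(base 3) 100002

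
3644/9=404 + 8/9=404.89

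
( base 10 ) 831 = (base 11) 696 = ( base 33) p6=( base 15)3a6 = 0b1100111111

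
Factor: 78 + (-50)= 2^2*7^1= 28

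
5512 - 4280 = 1232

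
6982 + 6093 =13075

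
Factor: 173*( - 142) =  - 24566 = - 2^1 * 71^1*173^1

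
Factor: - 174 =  - 2^1 * 3^1 * 29^1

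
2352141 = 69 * 34089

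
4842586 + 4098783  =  8941369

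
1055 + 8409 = 9464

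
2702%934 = 834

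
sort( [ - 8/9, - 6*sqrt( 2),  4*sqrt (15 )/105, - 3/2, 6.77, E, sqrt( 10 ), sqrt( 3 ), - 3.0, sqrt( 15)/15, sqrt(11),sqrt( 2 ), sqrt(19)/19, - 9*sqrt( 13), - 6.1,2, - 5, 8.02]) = [ - 9*sqrt(13 ), - 6*sqrt(2 ) , - 6.1, - 5, - 3.0, - 3/2, - 8/9, 4*sqrt(  15 )/105, sqrt( 19) /19, sqrt( 15 ) /15, sqrt( 2), sqrt( 3 ), 2, E , sqrt (10), sqrt (11),6.77, 8.02]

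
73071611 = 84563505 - 11491894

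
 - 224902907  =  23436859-248339766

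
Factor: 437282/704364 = 218641/352182 = 2^(-1)*3^ ( - 1)*79^( - 1 )*743^( - 1)*218641^1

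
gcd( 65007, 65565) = 279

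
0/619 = 0 = 0.00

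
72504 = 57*1272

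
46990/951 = 46990/951=49.41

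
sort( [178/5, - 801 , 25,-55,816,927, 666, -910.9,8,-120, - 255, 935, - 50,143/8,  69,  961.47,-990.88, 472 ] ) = [ - 990.88,- 910.9,-801, - 255, - 120, - 55 , - 50 , 8,143/8,25,178/5, 69,472, 666, 816, 927, 935,961.47 ]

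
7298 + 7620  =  14918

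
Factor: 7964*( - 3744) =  - 29817216=- 2^7 * 3^2* 11^1*13^1*181^1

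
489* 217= 106113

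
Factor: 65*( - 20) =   -  1300= - 2^2*5^2*13^1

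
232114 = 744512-512398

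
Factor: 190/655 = 2^1*19^1*131^( - 1 ) = 38/131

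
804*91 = 73164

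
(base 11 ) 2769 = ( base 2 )111000000000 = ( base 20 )8J4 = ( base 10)3584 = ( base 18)B12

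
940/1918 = 470/959 = 0.49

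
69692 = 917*76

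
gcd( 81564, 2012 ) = 4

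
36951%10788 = 4587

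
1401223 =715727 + 685496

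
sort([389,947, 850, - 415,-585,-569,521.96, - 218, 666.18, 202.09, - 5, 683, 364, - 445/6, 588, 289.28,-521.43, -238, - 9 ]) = [ - 585, - 569, - 521.43,-415, - 238, - 218,- 445/6,-9 , - 5, 202.09, 289.28, 364,389 , 521.96,588, 666.18,683, 850, 947] 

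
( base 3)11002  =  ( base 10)110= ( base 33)3B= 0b1101110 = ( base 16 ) 6e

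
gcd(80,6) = 2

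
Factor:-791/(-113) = 7^1 = 7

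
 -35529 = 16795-52324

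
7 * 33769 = 236383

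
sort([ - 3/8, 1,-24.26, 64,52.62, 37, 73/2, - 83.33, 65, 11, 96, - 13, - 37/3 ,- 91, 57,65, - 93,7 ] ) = [  -  93, - 91,- 83.33, - 24.26,-13, - 37/3, - 3/8, 1,7, 11,73/2,37, 52.62, 57, 64, 65, 65, 96 ]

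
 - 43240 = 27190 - 70430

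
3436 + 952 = 4388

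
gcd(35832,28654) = 2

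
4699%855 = 424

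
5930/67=88+34/67 = 88.51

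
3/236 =3/236=0.01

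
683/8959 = 683/8959=0.08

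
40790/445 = 91 + 59/89 =91.66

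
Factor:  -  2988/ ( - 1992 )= 3/2 =2^( - 1 )*3^1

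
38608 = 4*9652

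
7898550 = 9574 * 825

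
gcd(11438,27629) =7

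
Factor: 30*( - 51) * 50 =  - 2^2*3^2*5^3*17^1 = - 76500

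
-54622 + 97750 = 43128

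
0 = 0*1936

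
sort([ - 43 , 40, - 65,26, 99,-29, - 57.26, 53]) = [ - 65, - 57.26, - 43,-29,  26, 40,53, 99]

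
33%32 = 1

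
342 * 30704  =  10500768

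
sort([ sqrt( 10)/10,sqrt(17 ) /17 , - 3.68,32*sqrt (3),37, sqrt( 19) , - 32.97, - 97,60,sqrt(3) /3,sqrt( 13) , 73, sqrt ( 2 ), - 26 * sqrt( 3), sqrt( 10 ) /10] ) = [ - 97, - 26*sqrt( 3 ), - 32.97, - 3.68,sqrt( 17)/17,sqrt(10) /10, sqrt(10 ) /10, sqrt(3) /3,sqrt ( 2),sqrt( 13), sqrt( 19), 37, 32 * sqrt( 3 ),60, 73 ] 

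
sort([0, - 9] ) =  [ - 9,0 ] 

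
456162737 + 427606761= 883769498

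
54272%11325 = 8972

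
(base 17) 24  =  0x26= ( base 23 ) 1f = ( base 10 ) 38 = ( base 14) 2A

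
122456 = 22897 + 99559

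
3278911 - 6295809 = -3016898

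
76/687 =76/687 =0.11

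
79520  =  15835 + 63685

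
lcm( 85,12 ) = 1020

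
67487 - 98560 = -31073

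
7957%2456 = 589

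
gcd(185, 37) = 37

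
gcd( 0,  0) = 0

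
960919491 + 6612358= 967531849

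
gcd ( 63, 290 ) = 1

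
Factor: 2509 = 13^1*193^1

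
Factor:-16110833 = -23^1*700471^1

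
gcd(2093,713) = 23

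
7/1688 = 7/1688 = 0.00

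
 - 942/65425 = -1 + 64483/65425 = - 0.01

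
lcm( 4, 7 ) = 28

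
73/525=73/525 = 0.14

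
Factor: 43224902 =2^1*7^1*389^1*7937^1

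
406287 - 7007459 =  - 6601172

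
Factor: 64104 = 2^3*3^1 * 2671^1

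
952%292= 76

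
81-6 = 75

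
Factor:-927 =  - 3^2*103^1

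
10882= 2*5441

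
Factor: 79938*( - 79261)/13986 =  - 3^( - 1 )*13^2*37^( - 1)*67^1*4441^1 = - 50285443/111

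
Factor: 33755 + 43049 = 2^2*7^1*13^1*211^1 =76804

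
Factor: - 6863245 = - 5^1*31^1*44279^1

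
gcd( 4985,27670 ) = 5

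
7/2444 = 7/2444 = 0.00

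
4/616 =1/154= 0.01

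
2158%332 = 166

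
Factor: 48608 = 2^5*7^2*31^1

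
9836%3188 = 272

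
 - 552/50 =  - 276/25 = - 11.04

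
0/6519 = 0=0.00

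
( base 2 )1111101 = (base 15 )85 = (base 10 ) 125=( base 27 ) 4H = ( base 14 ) 8D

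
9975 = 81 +9894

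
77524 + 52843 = 130367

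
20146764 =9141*2204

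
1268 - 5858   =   - 4590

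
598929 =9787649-9188720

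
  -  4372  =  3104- 7476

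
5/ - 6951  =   - 1 + 6946/6951= - 0.00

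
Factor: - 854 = -2^1*7^1*61^1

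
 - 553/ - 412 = 553/412 = 1.34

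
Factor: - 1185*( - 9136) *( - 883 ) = - 2^4*3^1*5^1  *  79^1 * 571^1*883^1 = - 9559499280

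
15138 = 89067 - 73929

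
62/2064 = 31/1032 = 0.03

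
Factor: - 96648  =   - 2^3*3^1*4027^1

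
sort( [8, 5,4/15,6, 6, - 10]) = [ - 10,4/15, 5,6,  6 , 8]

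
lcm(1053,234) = 2106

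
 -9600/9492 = -2 + 782/791 = - 1.01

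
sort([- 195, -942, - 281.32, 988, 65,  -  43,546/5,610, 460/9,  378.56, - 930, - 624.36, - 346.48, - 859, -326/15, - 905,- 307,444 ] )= [ - 942, - 930, - 905,  -  859 , - 624.36, - 346.48,- 307, -281.32, - 195 , - 43, - 326/15, 460/9,65, 546/5,378.56, 444, 610, 988]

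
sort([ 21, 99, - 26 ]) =[ -26,21, 99 ] 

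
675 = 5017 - 4342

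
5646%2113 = 1420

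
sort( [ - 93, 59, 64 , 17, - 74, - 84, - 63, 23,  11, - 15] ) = [-93,-84,-74 , - 63, - 15,11, 17, 23,  59 , 64 ] 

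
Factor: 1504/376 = 2^2  =  4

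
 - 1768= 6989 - 8757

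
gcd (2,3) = 1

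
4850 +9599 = 14449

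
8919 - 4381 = 4538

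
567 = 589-22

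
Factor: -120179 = - 47^1*2557^1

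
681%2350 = 681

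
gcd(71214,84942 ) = 858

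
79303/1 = 79303= 79303.00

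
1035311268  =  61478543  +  973832725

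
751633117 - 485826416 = 265806701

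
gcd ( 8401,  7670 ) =1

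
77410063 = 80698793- 3288730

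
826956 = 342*2418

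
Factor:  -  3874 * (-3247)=2^1*13^1*17^1*149^1*191^1=12578878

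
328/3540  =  82/885 = 0.09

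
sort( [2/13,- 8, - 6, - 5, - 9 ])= [ - 9,-8, - 6, - 5,2/13 ]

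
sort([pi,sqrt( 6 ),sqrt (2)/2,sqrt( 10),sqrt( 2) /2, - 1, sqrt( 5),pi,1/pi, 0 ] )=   [ -1,0,1/pi,sqrt(2 )/2,sqrt( 2 )/2,sqrt( 5), sqrt( 6),pi,pi, sqrt( 10)]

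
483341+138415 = 621756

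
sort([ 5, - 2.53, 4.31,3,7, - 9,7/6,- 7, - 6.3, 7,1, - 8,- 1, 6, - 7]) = [  -  9, -8, - 7,-7,  -  6.3, - 2.53, - 1 , 1, 7/6, 3,4.31, 5, 6, 7, 7]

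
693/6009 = 231/2003= 0.12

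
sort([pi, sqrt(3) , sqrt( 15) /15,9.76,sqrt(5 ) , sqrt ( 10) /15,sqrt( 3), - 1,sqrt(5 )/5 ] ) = [ - 1,sqrt(10 ) /15,sqrt( 15)/15, sqrt(5) /5,sqrt(3 ),  sqrt( 3 ),sqrt(5), pi , 9.76]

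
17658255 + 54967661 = 72625916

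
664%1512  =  664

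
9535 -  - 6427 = 15962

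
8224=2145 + 6079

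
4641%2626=2015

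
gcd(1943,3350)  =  67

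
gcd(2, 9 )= 1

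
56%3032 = 56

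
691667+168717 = 860384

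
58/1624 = 1/28 =0.04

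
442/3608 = 221/1804 = 0.12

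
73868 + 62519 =136387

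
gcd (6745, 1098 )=1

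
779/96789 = 779/96789 =0.01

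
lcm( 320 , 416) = 4160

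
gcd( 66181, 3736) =1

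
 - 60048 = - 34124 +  - 25924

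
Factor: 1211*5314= 2^1 * 7^1*173^1 * 2657^1=   6435254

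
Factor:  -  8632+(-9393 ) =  - 5^2*7^1 * 103^1 = - 18025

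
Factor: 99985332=2^2*3^1*8332111^1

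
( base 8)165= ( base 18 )69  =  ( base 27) 49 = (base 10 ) 117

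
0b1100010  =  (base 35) 2s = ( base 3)10122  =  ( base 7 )200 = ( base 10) 98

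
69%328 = 69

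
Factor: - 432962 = -2^1*216481^1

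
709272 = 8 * 88659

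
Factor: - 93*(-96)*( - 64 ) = -2^11*3^2 * 31^1=- 571392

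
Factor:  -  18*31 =- 558 = - 2^1*3^2*31^1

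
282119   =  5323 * 53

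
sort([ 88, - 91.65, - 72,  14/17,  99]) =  [ - 91.65, - 72 , 14/17, 88,99 ] 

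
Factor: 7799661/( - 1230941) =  - 3^2*866629^1*1230941^( - 1) 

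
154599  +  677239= 831838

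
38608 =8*4826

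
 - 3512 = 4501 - 8013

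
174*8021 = 1395654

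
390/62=6 + 9/31 = 6.29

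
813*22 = 17886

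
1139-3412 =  - 2273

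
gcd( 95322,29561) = 1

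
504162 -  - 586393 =1090555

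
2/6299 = 2/6299 = 0.00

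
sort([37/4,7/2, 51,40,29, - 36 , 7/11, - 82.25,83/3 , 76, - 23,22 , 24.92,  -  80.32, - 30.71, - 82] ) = [ - 82.25,- 82, - 80.32, - 36, - 30.71, - 23,  7/11,7/2, 37/4, 22,24.92 , 83/3,29, 40,51,76] 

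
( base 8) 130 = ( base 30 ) 2S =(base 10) 88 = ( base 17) 53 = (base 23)3J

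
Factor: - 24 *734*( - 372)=6553152 = 2^6*3^2*31^1*367^1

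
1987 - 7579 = - 5592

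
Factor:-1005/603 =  - 3^(-1)*5^1 = - 5/3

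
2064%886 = 292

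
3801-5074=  - 1273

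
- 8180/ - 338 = 24 + 34/169=24.20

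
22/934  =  11/467= 0.02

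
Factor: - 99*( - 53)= 3^2*11^1*53^1  =  5247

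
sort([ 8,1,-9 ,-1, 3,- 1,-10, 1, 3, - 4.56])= [-10, - 9, - 4.56, -1,-1, 1,1 , 3 , 3,  8 ] 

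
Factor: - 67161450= - 2^1*3^1*5^2*447743^1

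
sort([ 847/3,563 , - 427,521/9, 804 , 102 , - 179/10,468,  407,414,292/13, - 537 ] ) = [ - 537, - 427, - 179/10, 292/13,521/9,102,847/3,407,414,468, 563,804 ] 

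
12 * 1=12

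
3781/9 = 420 + 1/9 =420.11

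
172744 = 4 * 43186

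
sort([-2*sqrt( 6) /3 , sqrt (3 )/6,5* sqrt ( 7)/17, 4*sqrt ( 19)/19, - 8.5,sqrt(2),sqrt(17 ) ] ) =[  -  8.5, - 2*sqrt(6)/3, sqrt( 3)/6 , 5  *sqrt(7)/17,4*sqrt(19 )/19 , sqrt( 2 ), sqrt(17) ] 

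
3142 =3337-195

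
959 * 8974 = 8606066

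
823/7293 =823/7293  =  0.11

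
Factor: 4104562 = 2^1*7^1*11^2*2423^1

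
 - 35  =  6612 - 6647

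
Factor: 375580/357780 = 3^( - 1 )*67^ ( - 1)*211^1 = 211/201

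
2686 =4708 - 2022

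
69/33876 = 23/11292 = 0.00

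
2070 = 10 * 207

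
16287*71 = 1156377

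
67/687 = 67/687 =0.10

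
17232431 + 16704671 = 33937102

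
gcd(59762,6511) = 1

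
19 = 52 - 33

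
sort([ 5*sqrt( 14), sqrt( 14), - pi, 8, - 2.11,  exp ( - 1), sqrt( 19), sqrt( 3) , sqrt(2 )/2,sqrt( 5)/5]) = [ - pi , - 2.11,exp( - 1), sqrt(5)/5 , sqrt( 2)/2,sqrt( 3), sqrt( 14), sqrt( 19), 8,5*sqrt(14)]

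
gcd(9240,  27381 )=3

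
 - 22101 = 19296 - 41397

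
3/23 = 3/23 = 0.13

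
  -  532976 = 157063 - 690039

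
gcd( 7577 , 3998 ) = 1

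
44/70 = 22/35 = 0.63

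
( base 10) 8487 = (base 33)7q6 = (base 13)3b2b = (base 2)10000100100111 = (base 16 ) 2127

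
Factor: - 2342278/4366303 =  - 2^1 * 61^1 * 73^1*263^1 * 4366303^( - 1 )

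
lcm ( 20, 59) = 1180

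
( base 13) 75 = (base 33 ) 2u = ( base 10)96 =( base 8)140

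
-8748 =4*(  -  2187 )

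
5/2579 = 5/2579  =  0.00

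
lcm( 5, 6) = 30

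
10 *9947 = 99470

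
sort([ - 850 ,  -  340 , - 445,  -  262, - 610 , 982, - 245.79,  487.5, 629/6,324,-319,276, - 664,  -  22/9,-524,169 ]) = [ - 850 , - 664, - 610,-524,  -  445,- 340,-319, - 262,-245.79, - 22/9,629/6,169,276,324,487.5,982] 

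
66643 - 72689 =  - 6046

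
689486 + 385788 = 1075274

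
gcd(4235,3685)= 55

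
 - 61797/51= - 1212+ 5/17 =- 1211.71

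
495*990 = 490050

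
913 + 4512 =5425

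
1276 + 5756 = 7032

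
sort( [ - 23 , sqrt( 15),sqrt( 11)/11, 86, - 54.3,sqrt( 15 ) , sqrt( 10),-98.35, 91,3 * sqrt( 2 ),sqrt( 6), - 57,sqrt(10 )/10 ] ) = [ - 98.35, - 57,-54.3,-23, sqrt( 11 ) /11,sqrt( 10) /10,sqrt( 6 ),sqrt( 10), sqrt( 15) , sqrt( 15),3*sqrt(2),86,91]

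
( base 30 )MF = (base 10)675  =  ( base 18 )219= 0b1010100011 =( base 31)lo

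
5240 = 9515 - 4275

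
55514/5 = 55514/5 = 11102.80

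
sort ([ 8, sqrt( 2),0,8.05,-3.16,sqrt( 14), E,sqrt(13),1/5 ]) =[  -  3.16,0,  1/5,sqrt( 2),E,sqrt (13 ),sqrt( 14), 8 , 8.05 ] 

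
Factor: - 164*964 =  - 158096 = - 2^4*41^1*  241^1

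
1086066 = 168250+917816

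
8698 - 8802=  - 104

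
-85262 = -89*958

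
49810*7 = 348670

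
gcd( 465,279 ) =93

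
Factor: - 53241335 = -5^1* 7^1*37^1 *41113^1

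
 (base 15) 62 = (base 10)92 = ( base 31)2U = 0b1011100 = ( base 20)4C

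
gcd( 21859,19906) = 1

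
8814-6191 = 2623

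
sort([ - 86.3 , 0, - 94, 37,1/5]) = [- 94, - 86.3,0, 1/5,37 ] 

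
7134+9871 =17005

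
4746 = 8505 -3759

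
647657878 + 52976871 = 700634749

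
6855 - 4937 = 1918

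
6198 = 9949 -3751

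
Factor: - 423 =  - 3^2*47^1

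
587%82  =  13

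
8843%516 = 71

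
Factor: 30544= 2^4 *23^1 * 83^1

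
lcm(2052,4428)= 84132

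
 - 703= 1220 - 1923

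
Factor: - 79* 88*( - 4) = 27808 =2^5*11^1 * 79^1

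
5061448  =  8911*568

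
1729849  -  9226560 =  - 7496711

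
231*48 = 11088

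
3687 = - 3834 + 7521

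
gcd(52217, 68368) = 1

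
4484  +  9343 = 13827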